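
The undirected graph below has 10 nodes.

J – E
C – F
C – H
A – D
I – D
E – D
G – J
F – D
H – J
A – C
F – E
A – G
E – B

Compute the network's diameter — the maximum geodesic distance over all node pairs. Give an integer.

Eccentricity of each node (its greatest distance to any other): A:3, B:3, C:3, D:3, E:2, F:3, G:3, H:4, I:4, J:3.
The maximum eccentricity is 4, realized for instance by the pair H–I via H – C – F – D – I. So the diameter is 4.

4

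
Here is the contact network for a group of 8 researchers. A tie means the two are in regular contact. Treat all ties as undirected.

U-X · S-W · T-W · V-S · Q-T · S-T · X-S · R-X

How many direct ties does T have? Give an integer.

3

T is directly tied to Q, S, and W. That is 3 neighbors, so the degree of T is 3.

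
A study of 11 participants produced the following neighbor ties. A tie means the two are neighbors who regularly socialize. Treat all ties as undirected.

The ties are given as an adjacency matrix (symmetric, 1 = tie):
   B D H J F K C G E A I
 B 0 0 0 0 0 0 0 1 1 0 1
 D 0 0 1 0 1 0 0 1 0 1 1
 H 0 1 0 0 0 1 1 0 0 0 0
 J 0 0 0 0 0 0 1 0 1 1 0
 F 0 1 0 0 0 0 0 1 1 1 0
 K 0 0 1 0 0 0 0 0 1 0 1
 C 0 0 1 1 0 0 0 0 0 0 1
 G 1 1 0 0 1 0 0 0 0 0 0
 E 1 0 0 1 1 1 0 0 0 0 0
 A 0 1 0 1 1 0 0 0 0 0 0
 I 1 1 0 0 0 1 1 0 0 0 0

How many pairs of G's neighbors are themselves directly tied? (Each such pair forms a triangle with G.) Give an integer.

G's neighbors: B, D, and F.
Neighbor pairs that are themselves tied: G–D–F. Each forms one triangle with G, for 1 in total.

1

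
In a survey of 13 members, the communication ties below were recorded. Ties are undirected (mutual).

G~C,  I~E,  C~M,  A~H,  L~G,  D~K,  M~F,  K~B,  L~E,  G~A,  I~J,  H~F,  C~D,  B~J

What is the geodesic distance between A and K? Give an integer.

One shortest route is A – G – C – D – K, which uses 4 edges, and at distance 3 from A we only reach {D, E, M}, which does not include K. So d(A,K) = 4.

4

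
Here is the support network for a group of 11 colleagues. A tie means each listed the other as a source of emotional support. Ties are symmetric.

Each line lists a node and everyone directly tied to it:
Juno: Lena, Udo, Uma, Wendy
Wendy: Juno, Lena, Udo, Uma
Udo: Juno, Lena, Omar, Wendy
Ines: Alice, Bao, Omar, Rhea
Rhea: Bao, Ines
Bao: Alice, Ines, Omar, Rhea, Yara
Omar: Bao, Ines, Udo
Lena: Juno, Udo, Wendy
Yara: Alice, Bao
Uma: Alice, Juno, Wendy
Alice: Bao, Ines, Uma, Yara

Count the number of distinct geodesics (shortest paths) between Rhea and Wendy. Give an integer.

The shortest distance is 4. The length-4 paths are: Rhea–Bao–Omar–Udo–Wendy; Rhea–Ines–Omar–Udo–Wendy; Rhea–Bao–Alice–Uma–Wendy; Rhea–Ines–Alice–Uma–Wendy.
That gives 4 distinct shortest paths.

4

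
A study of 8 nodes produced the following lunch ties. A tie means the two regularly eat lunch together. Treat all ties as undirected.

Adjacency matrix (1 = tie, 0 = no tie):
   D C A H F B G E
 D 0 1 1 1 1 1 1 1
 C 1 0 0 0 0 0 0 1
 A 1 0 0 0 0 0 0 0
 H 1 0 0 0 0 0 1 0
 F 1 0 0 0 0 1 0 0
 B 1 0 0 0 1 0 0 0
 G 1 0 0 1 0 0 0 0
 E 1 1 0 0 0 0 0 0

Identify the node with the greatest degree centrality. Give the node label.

Degrees — A:1, B:2, C:2, D:7, E:2, F:2, G:2, H:2.
The maximum is 7, attained only by D.

D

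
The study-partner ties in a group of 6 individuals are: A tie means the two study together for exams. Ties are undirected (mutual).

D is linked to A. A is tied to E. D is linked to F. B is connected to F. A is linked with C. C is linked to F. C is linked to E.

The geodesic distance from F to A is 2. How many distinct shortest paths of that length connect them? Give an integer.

The shortest distance is 2. The length-2 paths are: F–D–A; F–C–A.
That gives 2 distinct shortest paths.

2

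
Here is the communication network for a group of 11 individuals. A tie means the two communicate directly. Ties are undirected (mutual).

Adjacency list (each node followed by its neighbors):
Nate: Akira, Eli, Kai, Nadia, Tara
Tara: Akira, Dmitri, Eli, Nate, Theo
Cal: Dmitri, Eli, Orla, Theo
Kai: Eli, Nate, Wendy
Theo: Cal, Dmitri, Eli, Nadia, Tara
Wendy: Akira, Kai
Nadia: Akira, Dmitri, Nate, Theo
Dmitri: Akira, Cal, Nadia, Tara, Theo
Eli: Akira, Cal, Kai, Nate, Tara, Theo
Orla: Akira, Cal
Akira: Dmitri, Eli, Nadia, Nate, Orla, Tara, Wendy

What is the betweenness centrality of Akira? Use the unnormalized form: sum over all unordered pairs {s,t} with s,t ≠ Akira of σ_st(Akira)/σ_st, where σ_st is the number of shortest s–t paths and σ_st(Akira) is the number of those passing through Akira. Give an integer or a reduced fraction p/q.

1541/120

Pairs whose geodesics pass through Akira — Wendy–Nate: 1/2; Wendy–Cal: 3/4; Wendy–Orla: 1; Wendy–Tara: 1; Wendy–Dmitri: 1; Wendy–Eli: 1/2; Wendy–Nadia: 1; Wendy–Theo: 4/5; Nate–Orla: 1; Nate–Dmitri: 1/3; Orla–Tara: 1; Orla–Dmitri: 1/2; Orla–Eli: 1/2; Orla–Nadia: 1 … (+5 more pairs).
All other pairs contribute 0.
Summing the contributions gives betweenness(Akira) = 1541/120.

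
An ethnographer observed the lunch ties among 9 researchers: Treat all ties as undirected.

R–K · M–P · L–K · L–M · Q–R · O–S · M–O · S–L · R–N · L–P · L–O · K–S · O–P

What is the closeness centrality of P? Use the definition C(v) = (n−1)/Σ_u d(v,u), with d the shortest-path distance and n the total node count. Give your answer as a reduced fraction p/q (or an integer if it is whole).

4/9

Distances from P: K:2, L:1, M:1, N:4, O:1, Q:4, R:3, S:2. Sum = 18.
n = 9, so closeness = 8/18 = 4/9.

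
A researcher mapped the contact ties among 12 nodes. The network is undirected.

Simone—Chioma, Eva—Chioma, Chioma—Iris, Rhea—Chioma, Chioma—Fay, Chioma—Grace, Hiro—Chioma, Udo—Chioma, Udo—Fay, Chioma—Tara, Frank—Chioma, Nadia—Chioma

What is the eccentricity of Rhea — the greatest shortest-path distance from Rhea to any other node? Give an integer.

2

Distances from Rhea: Chioma:1, Eva:2, Fay:2, Frank:2, Grace:2, Hiro:2, Iris:2, Nadia:2, Simone:2, Tara:2, Udo:2.
The largest is 2 (to Fay, Tara, Simone, Eva, Nadia, Udo, Hiro, Iris, Grace, and Frank), so the eccentricity of Rhea is 2.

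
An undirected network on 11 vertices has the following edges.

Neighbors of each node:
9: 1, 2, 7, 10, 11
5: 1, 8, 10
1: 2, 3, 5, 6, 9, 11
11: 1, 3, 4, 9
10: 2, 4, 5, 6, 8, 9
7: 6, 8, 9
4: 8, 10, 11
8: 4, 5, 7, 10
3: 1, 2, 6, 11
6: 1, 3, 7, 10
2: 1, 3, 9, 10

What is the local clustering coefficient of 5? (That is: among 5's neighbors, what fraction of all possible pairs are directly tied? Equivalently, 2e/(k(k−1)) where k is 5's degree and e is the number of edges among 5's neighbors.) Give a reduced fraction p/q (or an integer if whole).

5's neighbors: 1, 8, and 10 (k = 3).
Possible neighbor pairs: C(3,2) = 3. Edges among them: 8–10 → e = 1.
Clustering(5) = 1/3.

1/3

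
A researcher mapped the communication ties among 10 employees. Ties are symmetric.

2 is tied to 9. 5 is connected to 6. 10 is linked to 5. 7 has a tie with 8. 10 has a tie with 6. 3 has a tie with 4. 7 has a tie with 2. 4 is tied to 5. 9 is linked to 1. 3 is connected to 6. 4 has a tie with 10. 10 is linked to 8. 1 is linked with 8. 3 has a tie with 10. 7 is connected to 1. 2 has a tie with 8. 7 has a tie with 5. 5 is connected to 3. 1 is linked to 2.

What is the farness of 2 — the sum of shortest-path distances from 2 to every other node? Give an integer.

17

Distances from 2: 1:1, 3:3, 4:3, 5:2, 6:3, 7:1, 8:1, 9:1, 10:2.
Sum = 1 + 3 + 3 + 2 + 3 + 1 + 1 + 1 + 2 = 17.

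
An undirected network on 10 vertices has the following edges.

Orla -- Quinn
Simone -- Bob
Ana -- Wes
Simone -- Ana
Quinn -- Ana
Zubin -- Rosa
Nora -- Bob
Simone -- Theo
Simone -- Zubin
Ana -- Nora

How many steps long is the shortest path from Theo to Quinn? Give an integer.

One shortest route is Theo – Simone – Ana – Quinn, which uses 3 edges, and at distance 2 from Theo we only reach {Ana, Bob, Zubin}, which does not include Quinn. So d(Theo,Quinn) = 3.

3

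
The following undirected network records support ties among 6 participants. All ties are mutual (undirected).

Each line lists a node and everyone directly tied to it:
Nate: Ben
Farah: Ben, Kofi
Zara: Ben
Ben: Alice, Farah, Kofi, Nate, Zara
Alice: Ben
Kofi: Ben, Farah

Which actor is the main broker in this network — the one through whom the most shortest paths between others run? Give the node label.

Unnormalized betweenness of each node: Alice:0, Ben:9, Farah:0, Kofi:0, Nate:0, Zara:0.
Ben has the largest value, 9, making it the main broker — the node through which the most shortest paths run.

Ben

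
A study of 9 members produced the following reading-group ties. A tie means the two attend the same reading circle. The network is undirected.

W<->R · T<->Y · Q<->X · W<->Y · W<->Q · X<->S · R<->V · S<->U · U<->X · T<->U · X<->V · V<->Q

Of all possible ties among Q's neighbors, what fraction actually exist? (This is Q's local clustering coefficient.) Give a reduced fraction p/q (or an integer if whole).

Q's neighbors: V, W, and X (k = 3).
Possible neighbor pairs: C(3,2) = 3. Edges among them: V–X → e = 1.
Clustering(Q) = 1/3.

1/3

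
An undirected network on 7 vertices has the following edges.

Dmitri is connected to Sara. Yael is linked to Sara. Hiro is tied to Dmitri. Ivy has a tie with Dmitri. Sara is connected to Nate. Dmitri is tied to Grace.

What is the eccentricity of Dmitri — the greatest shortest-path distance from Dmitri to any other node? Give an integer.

2

Distances from Dmitri: Grace:1, Hiro:1, Ivy:1, Nate:2, Sara:1, Yael:2.
The largest is 2 (to Nate and Yael), so the eccentricity of Dmitri is 2.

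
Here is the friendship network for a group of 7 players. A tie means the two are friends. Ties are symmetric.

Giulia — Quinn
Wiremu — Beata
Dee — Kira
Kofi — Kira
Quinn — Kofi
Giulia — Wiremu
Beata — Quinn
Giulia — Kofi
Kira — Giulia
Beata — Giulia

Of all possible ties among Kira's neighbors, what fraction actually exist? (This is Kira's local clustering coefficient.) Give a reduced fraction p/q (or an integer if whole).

1/3

Kira's neighbors: Dee, Giulia, and Kofi (k = 3).
Possible neighbor pairs: C(3,2) = 3. Edges among them: Giulia–Kofi → e = 1.
Clustering(Kira) = 1/3.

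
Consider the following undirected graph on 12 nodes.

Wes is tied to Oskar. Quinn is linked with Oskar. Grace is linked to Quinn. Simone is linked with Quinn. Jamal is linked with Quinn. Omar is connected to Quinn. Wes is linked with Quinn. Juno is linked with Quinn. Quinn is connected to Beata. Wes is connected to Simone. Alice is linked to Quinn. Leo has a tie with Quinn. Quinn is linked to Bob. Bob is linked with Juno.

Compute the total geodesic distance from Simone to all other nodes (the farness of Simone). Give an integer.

20

Distances from Simone: Alice:2, Beata:2, Bob:2, Grace:2, Jamal:2, Juno:2, Leo:2, Omar:2, Oskar:2, Quinn:1, Wes:1.
Sum = 2 + 2 + 2 + 2 + 2 + 2 + 2 + 2 + 2 + 1 + 1 = 20.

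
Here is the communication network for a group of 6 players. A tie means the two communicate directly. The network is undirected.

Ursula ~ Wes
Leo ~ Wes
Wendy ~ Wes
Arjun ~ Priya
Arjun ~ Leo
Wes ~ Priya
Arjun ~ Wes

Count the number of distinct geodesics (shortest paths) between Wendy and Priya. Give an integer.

1

The shortest distance is 2, and the only length-2 path is Wendy–Wes–Priya. So there is exactly 1 shortest path.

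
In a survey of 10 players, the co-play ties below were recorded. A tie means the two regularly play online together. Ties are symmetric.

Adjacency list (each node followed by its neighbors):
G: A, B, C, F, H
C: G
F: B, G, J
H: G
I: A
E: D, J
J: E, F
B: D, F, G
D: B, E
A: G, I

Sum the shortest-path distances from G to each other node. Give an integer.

14

Distances from G: A:1, B:1, C:1, D:2, E:3, F:1, H:1, I:2, J:2.
Sum = 1 + 1 + 1 + 2 + 3 + 1 + 1 + 2 + 2 = 14.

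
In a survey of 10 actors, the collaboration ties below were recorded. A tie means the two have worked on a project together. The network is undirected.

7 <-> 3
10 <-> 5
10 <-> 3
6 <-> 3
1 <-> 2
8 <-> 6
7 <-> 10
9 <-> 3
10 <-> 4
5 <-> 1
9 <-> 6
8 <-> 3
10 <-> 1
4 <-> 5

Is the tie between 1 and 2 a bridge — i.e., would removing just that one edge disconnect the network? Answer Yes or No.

Yes

Without the 1–2 edge there is no alternate route between 1 and 2, so the network disconnects. It is a bridge.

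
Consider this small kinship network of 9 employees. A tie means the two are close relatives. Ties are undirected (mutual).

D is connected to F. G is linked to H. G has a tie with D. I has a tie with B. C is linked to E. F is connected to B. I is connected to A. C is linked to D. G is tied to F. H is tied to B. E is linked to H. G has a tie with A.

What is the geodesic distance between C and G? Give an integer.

2

One shortest route is C – D – G, which uses 2 edges, and C and G are not directly tied, so nothing shorter exists. So d(C,G) = 2.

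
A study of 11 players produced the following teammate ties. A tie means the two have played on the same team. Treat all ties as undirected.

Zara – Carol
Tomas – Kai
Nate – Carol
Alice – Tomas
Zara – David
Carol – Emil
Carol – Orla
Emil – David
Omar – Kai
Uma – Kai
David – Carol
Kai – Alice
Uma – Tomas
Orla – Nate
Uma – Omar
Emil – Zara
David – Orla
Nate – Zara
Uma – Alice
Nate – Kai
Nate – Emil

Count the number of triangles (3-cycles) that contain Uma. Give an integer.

Uma's neighbors: Alice, Kai, Omar, and Tomas.
Neighbor pairs that are themselves tied: Uma–Alice–Kai; Uma–Alice–Tomas; Uma–Kai–Omar; Uma–Kai–Tomas. Each forms one triangle with Uma, for 4 in total.

4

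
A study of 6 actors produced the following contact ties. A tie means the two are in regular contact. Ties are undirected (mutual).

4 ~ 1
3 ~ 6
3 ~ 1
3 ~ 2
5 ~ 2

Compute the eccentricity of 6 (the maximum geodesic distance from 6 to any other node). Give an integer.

3

Distances from 6: 1:2, 2:2, 3:1, 4:3, 5:3.
The largest is 3 (to 4 and 5), so the eccentricity of 6 is 3.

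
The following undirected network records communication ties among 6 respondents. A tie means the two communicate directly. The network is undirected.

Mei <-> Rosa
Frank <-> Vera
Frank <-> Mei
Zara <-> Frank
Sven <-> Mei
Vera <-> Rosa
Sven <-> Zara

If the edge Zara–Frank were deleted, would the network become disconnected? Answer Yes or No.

No

Even without that edge, Zara still reaches Frank via Zara – Sven – Mei – Frank, so the network stays connected. Not a bridge.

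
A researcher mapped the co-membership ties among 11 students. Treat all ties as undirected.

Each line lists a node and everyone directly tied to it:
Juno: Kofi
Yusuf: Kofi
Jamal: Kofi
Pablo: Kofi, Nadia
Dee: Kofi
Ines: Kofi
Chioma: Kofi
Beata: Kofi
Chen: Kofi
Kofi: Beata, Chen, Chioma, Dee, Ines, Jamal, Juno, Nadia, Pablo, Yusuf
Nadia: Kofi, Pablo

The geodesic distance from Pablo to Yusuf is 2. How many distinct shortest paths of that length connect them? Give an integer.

1

The shortest distance is 2, and the only length-2 path is Pablo–Kofi–Yusuf. So there is exactly 1 shortest path.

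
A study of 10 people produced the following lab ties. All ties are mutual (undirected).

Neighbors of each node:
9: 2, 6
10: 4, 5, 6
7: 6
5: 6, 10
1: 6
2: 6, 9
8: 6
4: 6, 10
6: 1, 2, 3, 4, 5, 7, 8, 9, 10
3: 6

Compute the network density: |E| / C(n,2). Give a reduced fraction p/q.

There are 12 edges and 10 nodes, so the maximum possible is C(10,2) = 45.
Density = 12/45 = 4/15.

4/15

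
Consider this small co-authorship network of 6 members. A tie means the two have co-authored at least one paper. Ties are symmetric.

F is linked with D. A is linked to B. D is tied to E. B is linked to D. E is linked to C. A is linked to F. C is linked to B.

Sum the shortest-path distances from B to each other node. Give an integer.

Distances from B: A:1, C:1, D:1, E:2, F:2.
Sum = 1 + 1 + 1 + 2 + 2 = 7.

7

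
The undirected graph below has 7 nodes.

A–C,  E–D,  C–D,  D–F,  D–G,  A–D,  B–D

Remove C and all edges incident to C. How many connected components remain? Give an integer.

C's neighbors (A and D) remain reachable from one another through other ties, so the rest of the network stays in one piece.

1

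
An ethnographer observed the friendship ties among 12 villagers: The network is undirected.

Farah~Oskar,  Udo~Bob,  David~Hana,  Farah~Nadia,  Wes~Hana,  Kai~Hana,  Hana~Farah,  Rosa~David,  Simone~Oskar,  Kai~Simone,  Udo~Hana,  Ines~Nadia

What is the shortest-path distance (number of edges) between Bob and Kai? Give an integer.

One shortest route is Bob – Udo – Hana – Kai, which uses 3 edges, and at distance 2 from Bob we only reach {Hana}, which does not include Kai. So d(Bob,Kai) = 3.

3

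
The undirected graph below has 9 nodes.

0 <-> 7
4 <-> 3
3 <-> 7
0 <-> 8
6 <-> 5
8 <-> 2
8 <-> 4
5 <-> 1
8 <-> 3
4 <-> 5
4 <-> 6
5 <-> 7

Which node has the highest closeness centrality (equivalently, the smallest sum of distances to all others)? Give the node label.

Farness (sum of distances to all others) for each node — 0:16, 1:20, 2:20, 3:14, 4:12, 5:13, 6:16, 7:14, 8:13.
The smallest farness is 12, for 4, so 4 has the highest closeness.

4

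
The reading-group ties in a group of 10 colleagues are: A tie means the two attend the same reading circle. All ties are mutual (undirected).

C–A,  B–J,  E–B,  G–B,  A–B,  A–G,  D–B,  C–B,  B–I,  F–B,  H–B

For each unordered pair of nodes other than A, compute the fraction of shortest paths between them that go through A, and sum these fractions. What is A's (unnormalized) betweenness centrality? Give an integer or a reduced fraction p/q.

Pairs whose geodesics pass through A — G–C: 1/2.
All other pairs contribute 0.
Summing the contributions gives betweenness(A) = 1/2.

1/2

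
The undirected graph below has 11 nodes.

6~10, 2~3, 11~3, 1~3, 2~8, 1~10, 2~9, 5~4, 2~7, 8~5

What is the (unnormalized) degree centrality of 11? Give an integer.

1

11 is directly tied to 3. That is 1 neighbor, so the degree of 11 is 1.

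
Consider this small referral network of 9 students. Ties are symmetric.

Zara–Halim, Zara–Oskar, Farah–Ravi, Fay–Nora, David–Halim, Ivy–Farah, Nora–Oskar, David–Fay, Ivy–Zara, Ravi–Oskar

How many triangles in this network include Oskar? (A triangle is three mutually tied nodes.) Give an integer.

Oskar's neighbors are Nora, Ravi, and Zara, but none of them are tied to each other, so no triangle contains Oskar.

0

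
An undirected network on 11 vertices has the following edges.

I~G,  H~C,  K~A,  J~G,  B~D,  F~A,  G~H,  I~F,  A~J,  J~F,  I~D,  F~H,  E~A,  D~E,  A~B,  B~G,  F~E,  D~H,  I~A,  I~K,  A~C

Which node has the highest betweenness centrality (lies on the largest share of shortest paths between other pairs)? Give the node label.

Unnormalized betweenness of each node: A:407/30, B:13/9, C:7/10, D:91/30, E:8/9, F:61/15, G:91/30, H:71/18, I:163/30, J:8/9, K:0.
A has the largest value, 407/30, making it the main broker — the node through which the most shortest paths run.

A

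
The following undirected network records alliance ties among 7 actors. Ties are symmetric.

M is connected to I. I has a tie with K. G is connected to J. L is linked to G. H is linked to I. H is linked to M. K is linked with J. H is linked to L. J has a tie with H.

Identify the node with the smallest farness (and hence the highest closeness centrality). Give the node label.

H

Farness (sum of distances to all others) for each node — G:12, H:8, I:10, J:9, K:11, L:11, M:11.
The smallest farness is 8, for H, so H has the highest closeness.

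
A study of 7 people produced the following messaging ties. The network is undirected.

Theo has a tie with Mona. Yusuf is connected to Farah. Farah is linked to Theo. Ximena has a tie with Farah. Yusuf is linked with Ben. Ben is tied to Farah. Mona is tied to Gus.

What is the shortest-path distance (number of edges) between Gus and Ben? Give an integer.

4

One shortest route is Gus – Mona – Theo – Farah – Ben, which uses 4 edges, and at distance 3 from Gus we only reach {Farah}, which does not include Ben. So d(Gus,Ben) = 4.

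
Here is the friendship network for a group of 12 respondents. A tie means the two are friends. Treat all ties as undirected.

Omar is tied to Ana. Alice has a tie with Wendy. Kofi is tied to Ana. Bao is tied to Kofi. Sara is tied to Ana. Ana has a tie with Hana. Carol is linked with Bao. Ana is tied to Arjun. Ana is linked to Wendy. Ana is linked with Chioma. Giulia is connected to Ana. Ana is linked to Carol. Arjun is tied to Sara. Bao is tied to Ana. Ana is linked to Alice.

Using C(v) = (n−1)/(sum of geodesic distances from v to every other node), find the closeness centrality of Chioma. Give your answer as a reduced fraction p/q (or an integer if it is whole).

Distances from Chioma: Alice:2, Ana:1, Arjun:2, Bao:2, Carol:2, Giulia:2, Hana:2, Kofi:2, Omar:2, Sara:2, Wendy:2. Sum = 21.
n = 12, so closeness = 11/21.

11/21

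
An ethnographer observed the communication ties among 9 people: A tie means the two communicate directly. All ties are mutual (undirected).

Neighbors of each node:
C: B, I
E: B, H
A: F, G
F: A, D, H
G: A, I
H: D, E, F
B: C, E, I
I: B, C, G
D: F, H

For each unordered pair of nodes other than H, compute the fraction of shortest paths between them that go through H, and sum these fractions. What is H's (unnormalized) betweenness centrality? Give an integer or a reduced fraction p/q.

7

Pairs whose geodesics pass through H — I–D: 1/2; C–D: 1; C–F: 1/2; B–D: 1; B–F: 1; E–D: 1; E–F: 1; E–A: 1.
All other pairs contribute 0.
Summing the contributions gives betweenness(H) = 7.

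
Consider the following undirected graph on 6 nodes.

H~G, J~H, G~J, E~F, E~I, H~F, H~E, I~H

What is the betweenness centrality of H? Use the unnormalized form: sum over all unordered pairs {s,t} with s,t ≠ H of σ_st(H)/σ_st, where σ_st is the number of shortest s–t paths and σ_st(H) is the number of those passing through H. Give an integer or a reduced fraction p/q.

Pairs whose geodesics pass through H — I–G: 1; I–F: 1/2; I–J: 1; G–F: 1; G–E: 1; F–J: 1; E–J: 1.
All other pairs contribute 0.
Summing the contributions gives betweenness(H) = 13/2.

13/2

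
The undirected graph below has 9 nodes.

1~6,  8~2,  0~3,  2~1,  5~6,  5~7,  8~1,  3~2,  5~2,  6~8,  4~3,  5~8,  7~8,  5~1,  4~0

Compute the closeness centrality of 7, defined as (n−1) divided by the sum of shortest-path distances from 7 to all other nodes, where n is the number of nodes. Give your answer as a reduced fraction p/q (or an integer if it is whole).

Distances from 7: 0:4, 1:2, 2:2, 3:3, 4:4, 5:1, 6:2, 8:1. Sum = 19.
n = 9, so closeness = 8/19.

8/19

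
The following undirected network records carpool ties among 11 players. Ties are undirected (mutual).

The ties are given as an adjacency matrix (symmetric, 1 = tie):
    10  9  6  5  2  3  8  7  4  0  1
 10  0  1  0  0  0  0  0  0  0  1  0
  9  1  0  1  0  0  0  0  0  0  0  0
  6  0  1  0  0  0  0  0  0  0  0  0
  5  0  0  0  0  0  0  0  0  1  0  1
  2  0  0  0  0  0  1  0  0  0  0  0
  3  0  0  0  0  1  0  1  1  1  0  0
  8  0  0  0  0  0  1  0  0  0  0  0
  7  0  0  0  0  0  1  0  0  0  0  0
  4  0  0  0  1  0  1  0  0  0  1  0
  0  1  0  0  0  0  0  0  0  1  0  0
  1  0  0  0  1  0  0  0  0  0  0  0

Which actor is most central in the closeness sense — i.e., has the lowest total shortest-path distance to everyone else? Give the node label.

Farness (sum of distances to all others) for each node — 0:23, 1:36, 2:32, 3:23, 4:20, 5:27, 6:44, 7:32, 8:32, 9:35, 10:28.
The smallest farness is 20, for 4, so 4 has the highest closeness.

4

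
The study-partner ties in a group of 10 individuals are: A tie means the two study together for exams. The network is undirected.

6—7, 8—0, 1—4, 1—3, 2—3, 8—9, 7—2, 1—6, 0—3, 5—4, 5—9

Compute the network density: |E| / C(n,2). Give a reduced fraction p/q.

11/45

There are 11 edges and 10 nodes, so the maximum possible is C(10,2) = 45.
Density = 11/45.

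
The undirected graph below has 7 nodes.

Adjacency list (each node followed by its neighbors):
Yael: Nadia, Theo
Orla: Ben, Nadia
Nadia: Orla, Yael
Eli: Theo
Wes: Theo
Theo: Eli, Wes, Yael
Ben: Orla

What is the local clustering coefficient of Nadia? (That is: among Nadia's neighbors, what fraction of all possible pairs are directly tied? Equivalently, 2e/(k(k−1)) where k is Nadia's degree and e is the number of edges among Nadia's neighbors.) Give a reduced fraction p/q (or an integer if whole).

0

Nadia's neighbors: Orla and Yael (k = 2).
Possible neighbor pairs: C(2,2) = 1. Edges among them: none → e = 0.
Clustering(Nadia) = 0/1.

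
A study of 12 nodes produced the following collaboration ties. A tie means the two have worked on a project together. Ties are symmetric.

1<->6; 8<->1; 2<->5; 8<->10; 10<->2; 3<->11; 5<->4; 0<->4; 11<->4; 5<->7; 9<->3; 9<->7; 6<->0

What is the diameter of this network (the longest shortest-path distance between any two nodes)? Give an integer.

6

Eccentricity of each node (its greatest distance to any other): 0:4, 1:6, 2:4, 3:6, 4:4, 5:4, 6:5, 7:5, 8:6, 9:6, 10:5, 11:5.
The maximum eccentricity is 6, realized for instance by the pair 3–8 via 3 – 11 – 4 – 5 – 2 – 10 – 8. So the diameter is 6.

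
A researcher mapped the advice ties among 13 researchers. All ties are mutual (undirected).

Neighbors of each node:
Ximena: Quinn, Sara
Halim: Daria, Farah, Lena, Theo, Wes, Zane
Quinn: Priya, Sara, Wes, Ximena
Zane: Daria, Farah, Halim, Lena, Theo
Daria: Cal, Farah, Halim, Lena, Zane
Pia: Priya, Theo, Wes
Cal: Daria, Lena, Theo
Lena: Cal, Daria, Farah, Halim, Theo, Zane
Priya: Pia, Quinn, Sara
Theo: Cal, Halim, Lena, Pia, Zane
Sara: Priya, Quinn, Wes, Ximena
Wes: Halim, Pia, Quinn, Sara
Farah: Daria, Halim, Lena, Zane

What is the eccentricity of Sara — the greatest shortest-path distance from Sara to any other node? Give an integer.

Distances from Sara: Cal:4, Daria:3, Farah:3, Halim:2, Lena:3, Pia:2, Priya:1, Quinn:1, Theo:3, Wes:1, Ximena:1, Zane:3.
The largest is 4 (to Cal), so the eccentricity of Sara is 4.

4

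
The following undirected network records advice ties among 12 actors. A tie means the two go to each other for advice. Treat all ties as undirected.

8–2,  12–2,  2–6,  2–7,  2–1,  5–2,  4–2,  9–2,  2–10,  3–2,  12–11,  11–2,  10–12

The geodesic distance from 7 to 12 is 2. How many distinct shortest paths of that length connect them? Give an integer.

The shortest distance is 2, and the only length-2 path is 7–2–12. So there is exactly 1 shortest path.

1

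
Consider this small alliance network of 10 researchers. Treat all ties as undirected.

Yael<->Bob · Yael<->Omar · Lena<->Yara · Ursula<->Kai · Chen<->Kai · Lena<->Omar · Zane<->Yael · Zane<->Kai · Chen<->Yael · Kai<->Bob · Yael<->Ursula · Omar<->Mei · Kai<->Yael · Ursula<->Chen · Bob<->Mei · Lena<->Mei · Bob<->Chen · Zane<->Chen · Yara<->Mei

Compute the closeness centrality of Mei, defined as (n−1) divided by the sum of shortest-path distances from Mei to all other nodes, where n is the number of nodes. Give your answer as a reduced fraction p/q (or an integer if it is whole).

Distances from Mei: Bob:1, Chen:2, Kai:2, Lena:1, Omar:1, Ursula:3, Yael:2, Yara:1, Zane:3. Sum = 16.
n = 10, so closeness = 9/16.

9/16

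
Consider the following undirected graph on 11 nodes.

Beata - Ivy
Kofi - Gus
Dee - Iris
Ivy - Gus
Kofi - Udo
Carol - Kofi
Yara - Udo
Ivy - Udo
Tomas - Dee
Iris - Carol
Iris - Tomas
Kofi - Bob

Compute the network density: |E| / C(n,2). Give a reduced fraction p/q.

There are 12 edges and 11 nodes, so the maximum possible is C(11,2) = 55.
Density = 12/55.

12/55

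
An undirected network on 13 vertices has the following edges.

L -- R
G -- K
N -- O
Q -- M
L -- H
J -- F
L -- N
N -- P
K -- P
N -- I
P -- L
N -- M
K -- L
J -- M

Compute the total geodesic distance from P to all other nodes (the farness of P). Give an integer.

Distances from P: F:4, G:2, H:2, I:2, J:3, K:1, L:1, M:2, N:1, O:2, Q:3, R:2.
Sum = 4 + 2 + 2 + 2 + 3 + 1 + 1 + 2 + 1 + 2 + 3 + 2 = 25.

25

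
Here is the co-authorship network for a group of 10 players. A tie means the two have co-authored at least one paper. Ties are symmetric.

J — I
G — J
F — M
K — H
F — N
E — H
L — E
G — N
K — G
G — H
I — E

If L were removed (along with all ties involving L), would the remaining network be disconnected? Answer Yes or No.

Even without L, every remaining node can still reach every other (the residual graph is connected), so L is not a cut vertex.

No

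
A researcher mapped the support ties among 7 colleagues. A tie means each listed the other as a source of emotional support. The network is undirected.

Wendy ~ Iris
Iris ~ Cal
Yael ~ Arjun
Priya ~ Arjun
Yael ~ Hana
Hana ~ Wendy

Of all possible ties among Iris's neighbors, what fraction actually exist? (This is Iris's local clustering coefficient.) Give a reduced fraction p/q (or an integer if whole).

Iris's neighbors: Cal and Wendy (k = 2).
Possible neighbor pairs: C(2,2) = 1. Edges among them: none → e = 0.
Clustering(Iris) = 0/1.

0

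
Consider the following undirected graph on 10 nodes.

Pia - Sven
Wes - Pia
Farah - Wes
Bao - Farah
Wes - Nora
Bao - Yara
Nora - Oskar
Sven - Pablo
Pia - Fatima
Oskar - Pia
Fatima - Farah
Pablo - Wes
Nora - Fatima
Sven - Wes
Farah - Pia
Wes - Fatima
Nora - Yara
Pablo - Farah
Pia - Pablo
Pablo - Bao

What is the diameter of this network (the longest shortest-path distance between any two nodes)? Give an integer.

3

Eccentricity of each node (its greatest distance to any other): Bao:3, Farah:2, Fatima:2, Nora:2, Oskar:3, Pablo:2, Pia:3, Sven:3, Wes:2, Yara:3.
The maximum eccentricity is 3, realized for instance by the pair Sven–Yara via Sven – Pablo – Bao – Yara. So the diameter is 3.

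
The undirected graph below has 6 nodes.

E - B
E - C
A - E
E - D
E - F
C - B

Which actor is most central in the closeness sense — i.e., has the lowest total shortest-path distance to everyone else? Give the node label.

E

Farness (sum of distances to all others) for each node — A:9, B:8, C:8, D:9, E:5, F:9.
The smallest farness is 5, for E, so E has the highest closeness.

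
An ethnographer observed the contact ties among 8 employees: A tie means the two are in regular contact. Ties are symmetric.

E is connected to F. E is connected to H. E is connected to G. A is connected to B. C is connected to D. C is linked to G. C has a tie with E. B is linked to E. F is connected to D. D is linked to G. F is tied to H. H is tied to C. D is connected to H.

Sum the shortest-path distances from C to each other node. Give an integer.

11

Distances from C: A:3, B:2, D:1, E:1, F:2, G:1, H:1.
Sum = 3 + 2 + 1 + 1 + 2 + 1 + 1 = 11.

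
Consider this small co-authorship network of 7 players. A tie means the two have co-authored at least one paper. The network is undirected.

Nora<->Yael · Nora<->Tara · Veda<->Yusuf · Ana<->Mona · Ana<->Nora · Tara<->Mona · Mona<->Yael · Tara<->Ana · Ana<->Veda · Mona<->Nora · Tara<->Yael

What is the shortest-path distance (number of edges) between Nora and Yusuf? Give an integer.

3

One shortest route is Nora – Ana – Veda – Yusuf, which uses 3 edges, and at distance 2 from Nora we only reach {Veda}, which does not include Yusuf. So d(Nora,Yusuf) = 3.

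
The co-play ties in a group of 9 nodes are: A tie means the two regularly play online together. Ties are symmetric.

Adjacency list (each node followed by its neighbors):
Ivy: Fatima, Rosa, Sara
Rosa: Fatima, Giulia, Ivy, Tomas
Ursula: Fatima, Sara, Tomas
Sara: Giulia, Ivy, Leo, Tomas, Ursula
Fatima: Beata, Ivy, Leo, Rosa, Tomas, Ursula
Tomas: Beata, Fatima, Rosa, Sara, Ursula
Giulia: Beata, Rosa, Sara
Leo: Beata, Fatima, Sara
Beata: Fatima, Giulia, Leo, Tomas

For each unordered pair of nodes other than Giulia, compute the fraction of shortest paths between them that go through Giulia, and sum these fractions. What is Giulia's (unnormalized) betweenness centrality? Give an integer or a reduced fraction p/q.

1

Pairs whose geodesics pass through Giulia — Rosa–Sara: 1/3; Rosa–Beata: 1/3; Sara–Beata: 1/3.
All other pairs contribute 0.
Summing the contributions gives betweenness(Giulia) = 1.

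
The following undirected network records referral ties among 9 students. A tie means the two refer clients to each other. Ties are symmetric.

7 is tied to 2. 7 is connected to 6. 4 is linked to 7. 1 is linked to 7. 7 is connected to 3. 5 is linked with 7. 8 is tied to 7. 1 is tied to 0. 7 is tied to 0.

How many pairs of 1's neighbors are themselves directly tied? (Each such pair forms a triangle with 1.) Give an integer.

1's neighbors: 0 and 7.
Neighbor pairs that are themselves tied: 1–0–7. Each forms one triangle with 1, for 1 in total.

1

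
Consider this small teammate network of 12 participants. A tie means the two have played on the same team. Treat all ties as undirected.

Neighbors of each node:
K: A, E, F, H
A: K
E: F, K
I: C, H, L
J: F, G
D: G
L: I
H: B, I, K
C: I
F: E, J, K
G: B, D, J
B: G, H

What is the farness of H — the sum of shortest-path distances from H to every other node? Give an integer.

21

Distances from H: A:2, B:1, C:2, D:3, E:2, F:2, G:2, I:1, J:3, K:1, L:2.
Sum = 2 + 1 + 2 + 3 + 2 + 2 + 2 + 1 + 3 + 1 + 2 = 21.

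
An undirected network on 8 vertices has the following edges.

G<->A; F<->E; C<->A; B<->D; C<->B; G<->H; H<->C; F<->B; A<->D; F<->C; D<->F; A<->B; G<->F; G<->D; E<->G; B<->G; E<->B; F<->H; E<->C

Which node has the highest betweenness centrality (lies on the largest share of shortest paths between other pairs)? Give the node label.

G

Unnormalized betweenness of each node: A:8/15, B:29/20, C:7/4, D:1/4, E:1/5, F:61/30, G:31/12, H:1/5.
G has the largest value, 31/12, making it the main broker — the node through which the most shortest paths run.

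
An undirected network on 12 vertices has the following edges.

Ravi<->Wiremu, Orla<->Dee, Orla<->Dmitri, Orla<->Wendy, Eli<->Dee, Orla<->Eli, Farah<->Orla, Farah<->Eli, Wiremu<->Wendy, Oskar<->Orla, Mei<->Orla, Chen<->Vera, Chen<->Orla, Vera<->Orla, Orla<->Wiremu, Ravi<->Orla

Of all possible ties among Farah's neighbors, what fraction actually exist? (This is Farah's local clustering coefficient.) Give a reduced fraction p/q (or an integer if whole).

Farah's neighbors: Eli and Orla (k = 2).
Possible neighbor pairs: C(2,2) = 1. Edges among them: Eli–Orla → e = 1.
Clustering(Farah) = 1/1.

1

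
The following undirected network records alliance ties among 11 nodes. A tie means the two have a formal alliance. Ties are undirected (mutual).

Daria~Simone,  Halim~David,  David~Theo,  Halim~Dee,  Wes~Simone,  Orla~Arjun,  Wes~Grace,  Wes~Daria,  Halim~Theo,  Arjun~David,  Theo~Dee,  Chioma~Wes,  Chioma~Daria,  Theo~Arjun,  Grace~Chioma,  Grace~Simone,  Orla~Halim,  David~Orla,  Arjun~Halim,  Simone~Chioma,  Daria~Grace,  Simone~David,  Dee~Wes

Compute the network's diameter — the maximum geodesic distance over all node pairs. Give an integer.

3

Eccentricity of each node (its greatest distance to any other): Arjun:3, Chioma:3, Daria:3, David:2, Dee:2, Grace:3, Halim:3, Orla:3, Simone:2, Theo:3, Wes:3.
The maximum eccentricity is 3, realized for instance by the pair Grace–Theo via Grace – Simone – David – Theo. So the diameter is 3.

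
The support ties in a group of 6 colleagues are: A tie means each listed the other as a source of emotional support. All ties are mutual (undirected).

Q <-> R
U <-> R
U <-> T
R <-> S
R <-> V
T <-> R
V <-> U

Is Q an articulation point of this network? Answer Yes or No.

No

Even without Q, every remaining node can still reach every other (the residual graph is connected), so Q is not a cut vertex.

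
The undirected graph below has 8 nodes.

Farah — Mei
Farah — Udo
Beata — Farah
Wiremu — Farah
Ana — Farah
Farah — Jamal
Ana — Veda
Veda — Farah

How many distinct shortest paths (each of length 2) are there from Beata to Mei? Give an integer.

1

The shortest distance is 2, and the only length-2 path is Beata–Farah–Mei. So there is exactly 1 shortest path.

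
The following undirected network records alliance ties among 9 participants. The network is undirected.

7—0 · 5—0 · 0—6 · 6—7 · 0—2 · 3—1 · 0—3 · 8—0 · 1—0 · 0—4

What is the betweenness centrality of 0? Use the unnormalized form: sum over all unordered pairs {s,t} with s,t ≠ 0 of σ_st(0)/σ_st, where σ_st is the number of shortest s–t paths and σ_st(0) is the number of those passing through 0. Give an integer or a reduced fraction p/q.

26

Pairs whose geodesics pass through 0 — 1–2: 1; 1–7: 1; 1–4: 1; 1–5: 1; 1–8: 1; 1–6: 1; 2–7: 1; 2–4: 1; 2–3: 1; 2–5: 1; 2–8: 1; 2–6: 1; 7–4: 1; 7–3: 1 … (+12 more pairs).
All other pairs contribute 0.
Summing the contributions gives betweenness(0) = 26.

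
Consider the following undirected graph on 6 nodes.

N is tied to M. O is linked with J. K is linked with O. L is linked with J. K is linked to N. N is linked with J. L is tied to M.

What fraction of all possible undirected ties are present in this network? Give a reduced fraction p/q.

There are 7 edges and 6 nodes, so the maximum possible is C(6,2) = 15.
Density = 7/15.

7/15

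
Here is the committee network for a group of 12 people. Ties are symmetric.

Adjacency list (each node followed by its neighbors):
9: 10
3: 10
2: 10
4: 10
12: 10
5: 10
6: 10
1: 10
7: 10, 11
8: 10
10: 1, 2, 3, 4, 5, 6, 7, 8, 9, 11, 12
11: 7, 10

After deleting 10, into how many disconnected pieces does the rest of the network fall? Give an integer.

10

Without 10, the remaining ties split the others into: {5}; {7, 11}; {6}; {3}; {12}; {9}; {1}; {4}; {2}; {8}.
That's 10 separate components.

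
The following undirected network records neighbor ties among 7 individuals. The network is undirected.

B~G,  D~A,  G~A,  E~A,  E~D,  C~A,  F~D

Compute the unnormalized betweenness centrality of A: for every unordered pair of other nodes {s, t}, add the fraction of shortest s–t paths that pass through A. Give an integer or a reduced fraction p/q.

Pairs whose geodesics pass through A — E–C: 1; E–B: 1; E–G: 1; C–B: 1; C–D: 1; C–G: 1; C–F: 1; B–D: 1; B–F: 1; D–G: 1; G–F: 1.
All other pairs contribute 0.
Summing the contributions gives betweenness(A) = 11.

11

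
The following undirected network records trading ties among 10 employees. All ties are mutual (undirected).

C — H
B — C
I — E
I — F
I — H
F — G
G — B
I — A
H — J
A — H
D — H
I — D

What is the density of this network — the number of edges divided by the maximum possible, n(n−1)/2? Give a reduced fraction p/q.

There are 12 edges and 10 nodes, so the maximum possible is C(10,2) = 45.
Density = 12/45 = 4/15.

4/15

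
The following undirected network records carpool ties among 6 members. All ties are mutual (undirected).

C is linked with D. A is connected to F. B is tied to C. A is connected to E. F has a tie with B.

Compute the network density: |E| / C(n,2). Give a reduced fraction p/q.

1/3

There are 5 edges and 6 nodes, so the maximum possible is C(6,2) = 15.
Density = 5/15 = 1/3.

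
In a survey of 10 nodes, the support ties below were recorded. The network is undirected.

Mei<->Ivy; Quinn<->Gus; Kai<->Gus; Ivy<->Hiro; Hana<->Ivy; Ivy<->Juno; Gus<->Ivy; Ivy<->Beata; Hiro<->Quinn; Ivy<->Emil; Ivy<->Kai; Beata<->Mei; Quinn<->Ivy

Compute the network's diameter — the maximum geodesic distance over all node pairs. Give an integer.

2

Eccentricity of each node (its greatest distance to any other): Beata:2, Emil:2, Gus:2, Hana:2, Hiro:2, Ivy:1, Juno:2, Kai:2, Mei:2, Quinn:2.
The maximum eccentricity is 2, realized for instance by the pair Beata–Emil via Beata – Ivy – Emil. So the diameter is 2.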